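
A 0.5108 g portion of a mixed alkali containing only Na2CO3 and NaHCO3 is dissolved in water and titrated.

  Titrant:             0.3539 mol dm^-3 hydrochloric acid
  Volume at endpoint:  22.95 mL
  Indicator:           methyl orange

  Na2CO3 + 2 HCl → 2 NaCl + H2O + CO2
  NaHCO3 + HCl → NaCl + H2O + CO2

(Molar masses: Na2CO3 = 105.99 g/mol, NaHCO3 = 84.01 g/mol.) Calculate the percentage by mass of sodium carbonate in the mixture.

57.38 %

n(HCl) = 0.02295 × 0.3539 = 8.122 × 10^-3 mol
Let x = n(Na2CO3), y = n(NaHCO3).
Titrant: 2x + 1y = 8.122 × 10^-3;  mass: 105.99x + 84.01y = 0.5108
Solving, x = 2.765 × 10^-3 mol, y = 2.591 × 10^-3 mol
mass of Na2CO3 = 2.765 × 10^-3 × 105.99 = 0.2931 g
% Na2CO3 = 0.2931 / 0.5108 × 100 = 57.38 %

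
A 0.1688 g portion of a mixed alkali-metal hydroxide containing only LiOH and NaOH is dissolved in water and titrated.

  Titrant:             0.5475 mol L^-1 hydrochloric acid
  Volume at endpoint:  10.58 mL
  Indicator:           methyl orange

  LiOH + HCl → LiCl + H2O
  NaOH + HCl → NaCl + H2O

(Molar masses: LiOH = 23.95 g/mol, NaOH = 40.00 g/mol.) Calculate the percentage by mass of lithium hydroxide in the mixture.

55.61 %

n(HCl) = 0.01058 × 0.5475 = 5.793 × 10^-3 mol
Let x = n(LiOH), y = n(NaOH).
Titrant: 1x + 1y = 5.793 × 10^-3;  mass: 23.95x + 40.00y = 0.1688
Solving, x = 3.919 × 10^-3 mol, y = 1.873 × 10^-3 mol
mass of LiOH = 3.919 × 10^-3 × 23.95 = 0.09386 g
% LiOH = 0.09386 / 0.1688 × 100 = 55.61 %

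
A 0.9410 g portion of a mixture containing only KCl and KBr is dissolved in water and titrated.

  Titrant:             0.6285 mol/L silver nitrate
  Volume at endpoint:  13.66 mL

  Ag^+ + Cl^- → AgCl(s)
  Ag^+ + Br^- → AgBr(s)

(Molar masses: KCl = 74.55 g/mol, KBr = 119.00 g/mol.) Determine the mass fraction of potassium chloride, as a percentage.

n(AgNO3) = 0.01366 × 0.6285 = 8.585 × 10^-3 mol
Let x = n(KCl), y = n(KBr).
Titrant: 1x + 1y = 8.585 × 10^-3;  mass: 74.55x + 119.00y = 0.9410
Solving, x = 1.814 × 10^-3 mol, y = 6.771 × 10^-3 mol
mass of KCl = 1.814 × 10^-3 × 74.55 = 0.1353 g
% KCl = 0.1353 / 0.9410 × 100 = 14.37 %

14.37 %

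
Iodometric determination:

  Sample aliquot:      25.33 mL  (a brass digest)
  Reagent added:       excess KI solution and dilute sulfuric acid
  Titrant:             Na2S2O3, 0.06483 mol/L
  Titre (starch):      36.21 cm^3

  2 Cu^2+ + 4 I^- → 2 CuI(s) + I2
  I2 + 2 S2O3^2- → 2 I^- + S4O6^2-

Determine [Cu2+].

0.09268 mol/L

n(S2O3^2-) = 0.03621 × 0.06483 = 2.347 × 10^-3 mol
n(I2) = n(S2O3^2-)/2 = 1.174 × 10^-3 mol
From the 2:1 ratio, n(Cu2+) in the aliquot = 2/1 × 1.174 × 10^-3 = 2.347 × 10^-3 mol
[Cu2+] = 2.347 × 10^-3 / 0.02533 = 0.09268 mol/L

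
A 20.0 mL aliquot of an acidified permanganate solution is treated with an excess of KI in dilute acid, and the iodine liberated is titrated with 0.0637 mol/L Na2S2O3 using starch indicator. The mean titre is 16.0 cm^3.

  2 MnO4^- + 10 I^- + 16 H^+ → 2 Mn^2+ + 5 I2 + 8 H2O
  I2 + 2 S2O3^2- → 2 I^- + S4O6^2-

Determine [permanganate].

n(S2O3^2-) = 0.0160 × 0.0637 = 1.02 × 10^-3 mol
n(I2) = n(S2O3^2-)/2 = 5.10 × 10^-4 mol
From the 2:5 ratio, n(MnO4^-) in the aliquot = 2/5 × 5.10 × 10^-4 = 2.04 × 10^-4 mol
[MnO4^-] = 2.04 × 10^-4 / 0.0200 = 0.0102 mol/L

0.0102 mol/L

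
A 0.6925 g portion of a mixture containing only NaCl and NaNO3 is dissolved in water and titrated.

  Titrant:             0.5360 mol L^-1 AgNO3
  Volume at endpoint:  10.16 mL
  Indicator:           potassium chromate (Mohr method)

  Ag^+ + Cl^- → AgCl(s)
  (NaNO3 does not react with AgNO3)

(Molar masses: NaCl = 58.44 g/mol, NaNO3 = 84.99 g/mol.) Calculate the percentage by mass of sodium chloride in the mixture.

n(AgNO3) = 0.01016 × 0.5360 = 5.446 × 10^-3 mol
Let x = n(NaCl), y = n(NaNO3).
Titrant: 1x = 5.446 × 10^-3;  mass: 58.44x + 84.99y = 0.6925
Solving, x = 5.446 × 10^-3 mol, y = 4.403 × 10^-3 mol
mass of NaCl = 5.446 × 10^-3 × 58.44 = 0.3183 g
% NaCl = 0.3183 / 0.6925 × 100 = 45.96 %

45.96 %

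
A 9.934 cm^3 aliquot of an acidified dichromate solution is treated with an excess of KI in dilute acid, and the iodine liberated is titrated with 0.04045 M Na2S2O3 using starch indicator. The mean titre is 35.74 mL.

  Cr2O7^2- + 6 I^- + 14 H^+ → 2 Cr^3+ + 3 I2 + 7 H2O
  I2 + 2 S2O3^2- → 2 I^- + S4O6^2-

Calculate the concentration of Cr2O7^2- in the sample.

n(S2O3^2-) = 0.03574 × 0.04045 = 1.446 × 10^-3 mol
n(I2) = n(S2O3^2-)/2 = 7.228 × 10^-4 mol
From the 1:3 ratio, n(Cr2O7^2-) in the aliquot = 1/3 × 7.228 × 10^-4 = 2.409 × 10^-4 mol
[Cr2O7^2-] = 2.409 × 10^-4 / 0.009934 = 0.02425 mol/L

0.02425 M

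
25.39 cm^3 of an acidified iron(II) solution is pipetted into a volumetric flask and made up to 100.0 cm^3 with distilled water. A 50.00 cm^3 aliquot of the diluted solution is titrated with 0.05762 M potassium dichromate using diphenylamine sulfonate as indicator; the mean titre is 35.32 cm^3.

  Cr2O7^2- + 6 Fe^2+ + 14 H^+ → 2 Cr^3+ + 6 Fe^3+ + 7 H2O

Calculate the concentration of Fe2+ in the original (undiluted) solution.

0.9619 M

n(K2Cr2O7) = 0.03532 × 0.05762 = 2.035 × 10^-3 mol
From the 6:1 ratio, n(Fe2+) in the aliquot = 6/1 × 2.035 × 10^-3 = 0.01221 mol
[Fe2+]_dilute = 0.01221 / 0.05000 = 0.2442 mol/L
Dilution factor = 100.0 / 25.39 = 3.939
[Fe2+]_stock = 0.2442 × 3.939 = 0.9619 mol/L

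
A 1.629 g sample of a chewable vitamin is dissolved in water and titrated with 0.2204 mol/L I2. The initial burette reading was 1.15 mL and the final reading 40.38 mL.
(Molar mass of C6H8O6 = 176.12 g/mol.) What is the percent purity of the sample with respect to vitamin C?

C6H8O6 + I2 → C6H6O6 + 2 HI
n(I2) = 0.03923 L × 0.2204 mol/L = 8.646 × 10^-3 mol
n(C6H8O6) = 8.646 × 10^-3 mol (1:1 ratio)
mass of C6H8O6 = 8.646 × 10^-3 × 176.12 g/mol = 1.523 g
% C6H8O6 = 1.523 / 1.629 × 100 = 93.48 %

93.48 %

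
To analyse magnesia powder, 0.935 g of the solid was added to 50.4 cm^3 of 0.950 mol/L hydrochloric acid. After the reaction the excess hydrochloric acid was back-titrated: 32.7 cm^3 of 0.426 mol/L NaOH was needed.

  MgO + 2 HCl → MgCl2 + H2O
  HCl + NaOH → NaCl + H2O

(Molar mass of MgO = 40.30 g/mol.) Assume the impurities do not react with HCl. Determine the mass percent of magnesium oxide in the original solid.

73.2 %

n(HCl) added = 0.0504 × 0.950 = 0.0479 mol
n(NaOH) used in back-titration = 0.0327 × 0.426 = 0.0139 mol
n(HCl) left over = 0.0139 mol (1:1 ratio)
n(HCl) consumed by analyte = 0.0479 − 0.0139 = 0.0339 mol
From the 1:2 ratio, n(MgO) = 1/2 × 0.0339 = 0.0170 mol
mass of MgO = 0.0170 × 40.30 = 0.684 g
% MgO = 0.684 / 0.935 × 100 = 73.2 %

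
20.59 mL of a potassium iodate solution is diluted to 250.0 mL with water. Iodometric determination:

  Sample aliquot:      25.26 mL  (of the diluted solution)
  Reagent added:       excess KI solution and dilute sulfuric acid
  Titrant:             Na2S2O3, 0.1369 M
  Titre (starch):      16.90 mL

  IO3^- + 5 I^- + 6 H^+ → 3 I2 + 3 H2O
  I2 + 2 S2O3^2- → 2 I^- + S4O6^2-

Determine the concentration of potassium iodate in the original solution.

0.1853 M

n(S2O3^2-) = 0.01690 × 0.1369 = 2.314 × 10^-3 mol
n(I2) = n(S2O3^2-)/2 = 1.157 × 10^-3 mol
From the 1:3 ratio, n(IO3^-) in the aliquot = 1/3 × 1.157 × 10^-3 = 3.856 × 10^-4 mol
[IO3^-]_dilute = 3.856 × 10^-4 / 0.02526 = 0.01527 mol/L
[IO3^-]_original = 0.01527 × 250.0/20.59 = 0.1853 mol/L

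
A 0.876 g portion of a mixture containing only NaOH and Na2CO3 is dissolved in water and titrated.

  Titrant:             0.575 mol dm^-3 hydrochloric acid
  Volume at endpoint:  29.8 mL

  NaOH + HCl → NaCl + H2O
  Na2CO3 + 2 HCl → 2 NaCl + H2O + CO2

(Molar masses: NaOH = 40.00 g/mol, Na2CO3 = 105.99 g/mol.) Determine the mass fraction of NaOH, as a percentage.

11.3 %

n(HCl) = 0.0298 × 0.575 = 0.0171 mol
Let x = n(NaOH), y = n(Na2CO3).
Titrant: 1x + 2y = 0.0171;  mass: 40.00x + 105.99y = 0.876
Solving, x = 2.47 × 10^-3 mol, y = 7.33 × 10^-3 mol
mass of NaOH = 2.47 × 10^-3 × 40.00 = 0.0987 g
% NaOH = 0.0987 / 0.876 × 100 = 11.3 %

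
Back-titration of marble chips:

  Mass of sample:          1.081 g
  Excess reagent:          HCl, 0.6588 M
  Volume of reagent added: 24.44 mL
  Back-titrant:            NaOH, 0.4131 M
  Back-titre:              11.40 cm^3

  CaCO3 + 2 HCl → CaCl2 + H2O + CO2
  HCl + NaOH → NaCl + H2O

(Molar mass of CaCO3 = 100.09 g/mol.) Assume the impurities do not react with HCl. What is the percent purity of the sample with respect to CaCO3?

n(HCl) added = 0.02444 × 0.6588 = 0.01610 mol
n(NaOH) used in back-titration = 0.01140 × 0.4131 = 4.709 × 10^-3 mol
n(HCl) left over = 4.709 × 10^-3 mol (1:1 ratio)
n(HCl) consumed by analyte = 0.01610 − 4.709 × 10^-3 = 0.01139 mol
From the 1:2 ratio, n(CaCO3) = 1/2 × 0.01139 = 5.696 × 10^-3 mol
mass of CaCO3 = 5.696 × 10^-3 × 100.09 = 0.5701 g
% CaCO3 = 0.5701 / 1.081 × 100 = 52.74 %

52.74 %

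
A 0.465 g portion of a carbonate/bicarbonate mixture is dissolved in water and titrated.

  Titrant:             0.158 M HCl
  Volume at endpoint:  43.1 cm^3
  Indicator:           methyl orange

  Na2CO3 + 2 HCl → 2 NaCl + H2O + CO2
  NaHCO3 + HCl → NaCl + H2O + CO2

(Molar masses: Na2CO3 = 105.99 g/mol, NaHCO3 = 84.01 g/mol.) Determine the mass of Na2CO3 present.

0.183 g

n(HCl) = 0.0431 × 0.158 = 6.81 × 10^-3 mol
Let x = n(Na2CO3), y = n(NaHCO3).
Titrant: 2x + 1y = 6.81 × 10^-3;  mass: 105.99x + 84.01y = 0.465
Solving, x = 1.73 × 10^-3 mol, y = 3.36 × 10^-3 mol
mass of Na2CO3 = 1.73 × 10^-3 × 105.99 = 0.183 g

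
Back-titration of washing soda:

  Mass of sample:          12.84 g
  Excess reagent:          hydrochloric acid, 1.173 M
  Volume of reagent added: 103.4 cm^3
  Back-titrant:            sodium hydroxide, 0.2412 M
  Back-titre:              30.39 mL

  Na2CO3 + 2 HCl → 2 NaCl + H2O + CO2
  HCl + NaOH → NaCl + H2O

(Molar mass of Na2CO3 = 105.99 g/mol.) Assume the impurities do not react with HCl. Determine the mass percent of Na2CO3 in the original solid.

47.03 %

n(HCl) added = 0.1034 × 1.173 = 0.1213 mol
n(NaOH) used in back-titration = 0.03039 × 0.2412 = 7.330 × 10^-3 mol
n(HCl) left over = 7.330 × 10^-3 mol (1:1 ratio)
n(HCl) consumed by analyte = 0.1213 − 7.330 × 10^-3 = 0.1140 mol
From the 1:2 ratio, n(Na2CO3) = 1/2 × 0.1140 = 0.05698 mol
mass of Na2CO3 = 0.05698 × 105.99 = 6.039 g
% Na2CO3 = 6.039 / 12.84 × 100 = 47.03 %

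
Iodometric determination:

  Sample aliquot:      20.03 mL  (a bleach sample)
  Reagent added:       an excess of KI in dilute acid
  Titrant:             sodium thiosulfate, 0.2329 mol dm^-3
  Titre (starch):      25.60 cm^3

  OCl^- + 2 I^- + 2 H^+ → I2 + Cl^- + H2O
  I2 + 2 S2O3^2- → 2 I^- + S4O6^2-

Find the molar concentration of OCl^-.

n(S2O3^2-) = 0.02560 × 0.2329 = 5.962 × 10^-3 mol
n(I2) = n(S2O3^2-)/2 = 2.981 × 10^-3 mol
n(OCl^-) in the aliquot = 2.981 × 10^-3 mol (1:1 ratio)
[OCl^-] = 2.981 × 10^-3 / 0.02003 = 0.1488 mol/L

0.1488 mol/L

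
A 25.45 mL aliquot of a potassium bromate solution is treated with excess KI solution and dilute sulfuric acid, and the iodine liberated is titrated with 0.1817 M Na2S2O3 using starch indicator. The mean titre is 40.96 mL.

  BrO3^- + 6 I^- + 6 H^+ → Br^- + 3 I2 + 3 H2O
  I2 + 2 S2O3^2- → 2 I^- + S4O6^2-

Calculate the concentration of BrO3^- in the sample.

n(S2O3^2-) = 0.04096 × 0.1817 = 7.442 × 10^-3 mol
n(I2) = n(S2O3^2-)/2 = 3.721 × 10^-3 mol
From the 1:3 ratio, n(BrO3^-) in the aliquot = 1/3 × 3.721 × 10^-3 = 1.240 × 10^-3 mol
[BrO3^-] = 1.240 × 10^-3 / 0.02545 = 0.04874 mol/L

0.04874 M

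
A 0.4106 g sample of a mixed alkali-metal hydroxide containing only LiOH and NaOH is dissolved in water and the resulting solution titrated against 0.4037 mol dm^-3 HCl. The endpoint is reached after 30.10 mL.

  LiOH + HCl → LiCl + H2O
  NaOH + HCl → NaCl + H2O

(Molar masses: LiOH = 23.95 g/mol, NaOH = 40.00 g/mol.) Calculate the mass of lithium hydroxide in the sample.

n(HCl) = 0.03010 × 0.4037 = 0.01215 mol
Let x = n(LiOH), y = n(NaOH).
Titrant: 1x + 1y = 0.01215;  mass: 23.95x + 40.00y = 0.4106
Solving, x = 4.701 × 10^-3 mol, y = 7.450 × 10^-3 mol
mass of LiOH = 4.701 × 10^-3 × 23.95 = 0.1126 g

0.1126 g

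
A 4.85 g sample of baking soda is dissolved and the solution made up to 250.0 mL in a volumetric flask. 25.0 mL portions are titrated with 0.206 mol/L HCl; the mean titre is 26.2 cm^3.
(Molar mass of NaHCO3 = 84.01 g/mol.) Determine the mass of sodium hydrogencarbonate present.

NaHCO3 + HCl → NaCl + H2O + CO2
n(HCl) per titration = 0.0262 × 0.206 = 5.40 × 10^-3 mol
n(NaHCO3) in each aliquot = 5.40 × 10^-3 mol (1:1 ratio)
n(NaHCO3) in the whole flask = 5.40 × 10^-3 × 250.0/25.0 = 0.0540 mol
mass of NaHCO3 = 0.0540 × 84.01 = 4.53 g

4.53 g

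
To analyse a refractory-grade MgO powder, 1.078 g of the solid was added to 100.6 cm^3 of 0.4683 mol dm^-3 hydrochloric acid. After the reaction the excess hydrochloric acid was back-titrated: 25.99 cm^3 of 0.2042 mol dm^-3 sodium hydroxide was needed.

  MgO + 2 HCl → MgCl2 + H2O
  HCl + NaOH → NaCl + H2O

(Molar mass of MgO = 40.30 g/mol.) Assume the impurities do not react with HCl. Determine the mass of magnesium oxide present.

n(HCl) added = 0.1006 × 0.4683 = 0.04711 mol
n(NaOH) used in back-titration = 0.02599 × 0.2042 = 5.307 × 10^-3 mol
n(HCl) left over = 5.307 × 10^-3 mol (1:1 ratio)
n(HCl) consumed by analyte = 0.04711 − 5.307 × 10^-3 = 0.04180 mol
From the 1:2 ratio, n(MgO) = 1/2 × 0.04180 = 0.02090 mol
mass of MgO = 0.02090 × 40.30 = 0.8423 g

0.8423 g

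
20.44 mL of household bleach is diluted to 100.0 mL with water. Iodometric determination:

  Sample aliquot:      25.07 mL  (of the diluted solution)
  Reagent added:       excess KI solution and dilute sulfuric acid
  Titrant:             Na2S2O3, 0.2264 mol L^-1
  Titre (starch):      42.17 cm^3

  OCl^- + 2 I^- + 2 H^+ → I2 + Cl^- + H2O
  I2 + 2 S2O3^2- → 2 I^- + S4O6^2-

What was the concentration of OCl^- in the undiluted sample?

n(S2O3^2-) = 0.04217 × 0.2264 = 9.547 × 10^-3 mol
n(I2) = n(S2O3^2-)/2 = 4.774 × 10^-3 mol
n(OCl^-) in the aliquot = 4.774 × 10^-3 mol (1:1 ratio)
[OCl^-]_dilute = 4.774 × 10^-3 / 0.02507 = 0.1904 mol/L
[OCl^-]_original = 0.1904 × 100.0/20.44 = 0.9316 mol/L

0.9316 mol/L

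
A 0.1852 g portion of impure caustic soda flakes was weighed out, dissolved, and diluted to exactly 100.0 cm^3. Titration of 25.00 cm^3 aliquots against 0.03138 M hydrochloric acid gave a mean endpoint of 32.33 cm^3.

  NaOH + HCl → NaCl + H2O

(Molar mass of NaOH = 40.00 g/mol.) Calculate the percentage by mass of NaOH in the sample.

n(HCl) per titration = 0.03233 × 0.03138 = 1.015 × 10^-3 mol
n(NaOH) in each aliquot = 1.015 × 10^-3 mol (1:1 ratio)
n(NaOH) in the whole flask = 1.015 × 10^-3 × 100.0/25.00 = 4.058 × 10^-3 mol
mass of NaOH = 4.058 × 10^-3 × 40.00 = 0.1623 g
% NaOH = 0.1623 / 0.1852 × 100 = 87.65 %

87.65 %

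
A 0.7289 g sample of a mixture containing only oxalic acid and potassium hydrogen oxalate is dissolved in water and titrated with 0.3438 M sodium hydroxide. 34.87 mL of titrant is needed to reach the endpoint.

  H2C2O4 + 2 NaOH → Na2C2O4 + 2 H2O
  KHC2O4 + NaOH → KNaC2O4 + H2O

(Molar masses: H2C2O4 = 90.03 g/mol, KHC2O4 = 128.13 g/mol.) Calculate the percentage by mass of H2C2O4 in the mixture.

n(NaOH) = 0.03487 × 0.3438 = 0.01199 mol
Let x = n(H2C2O4), y = n(KHC2O4).
Titrant: 2x + 1y = 0.01199;  mass: 90.03x + 128.13y = 0.7289
Solving, x = 4.856 × 10^-3 mol, y = 2.277 × 10^-3 mol
mass of H2C2O4 = 4.856 × 10^-3 × 90.03 = 0.4372 g
% H2C2O4 = 0.4372 / 0.7289 × 100 = 59.98 %

59.98 %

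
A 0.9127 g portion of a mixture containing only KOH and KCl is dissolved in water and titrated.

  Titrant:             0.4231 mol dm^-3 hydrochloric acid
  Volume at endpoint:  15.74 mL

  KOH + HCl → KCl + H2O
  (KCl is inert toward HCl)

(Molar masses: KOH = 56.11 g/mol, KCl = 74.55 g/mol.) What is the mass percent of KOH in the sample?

40.94 %

n(HCl) = 0.01574 × 0.4231 = 6.660 × 10^-3 mol
Let x = n(KOH), y = n(KCl).
Titrant: 1x = 6.660 × 10^-3;  mass: 56.11x + 74.55y = 0.9127
Solving, x = 6.660 × 10^-3 mol, y = 7.230 × 10^-3 mol
mass of KOH = 6.660 × 10^-3 × 56.11 = 0.3737 g
% KOH = 0.3737 / 0.9127 × 100 = 40.94 %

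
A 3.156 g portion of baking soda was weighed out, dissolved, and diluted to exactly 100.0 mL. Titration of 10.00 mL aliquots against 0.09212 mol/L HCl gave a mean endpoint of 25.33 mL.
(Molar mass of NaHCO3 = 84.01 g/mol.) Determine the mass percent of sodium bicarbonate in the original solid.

62.11 %

NaHCO3 + HCl → NaCl + H2O + CO2
n(HCl) per titration = 0.02533 × 0.09212 = 2.333 × 10^-3 mol
n(NaHCO3) in each aliquot = 2.333 × 10^-3 mol (1:1 ratio)
n(NaHCO3) in the whole flask = 2.333 × 10^-3 × 100.0/10.00 = 0.02333 mol
mass of NaHCO3 = 0.02333 × 84.01 = 1.960 g
% NaHCO3 = 1.960 / 3.156 × 100 = 62.11 %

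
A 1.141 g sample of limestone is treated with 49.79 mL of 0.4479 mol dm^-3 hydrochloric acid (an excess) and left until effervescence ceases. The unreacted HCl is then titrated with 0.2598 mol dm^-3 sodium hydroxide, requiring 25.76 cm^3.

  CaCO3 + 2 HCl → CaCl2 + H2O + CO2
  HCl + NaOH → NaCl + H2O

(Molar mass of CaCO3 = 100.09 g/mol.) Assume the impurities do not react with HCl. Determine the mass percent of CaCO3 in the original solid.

68.46 %

n(HCl) added = 0.04979 × 0.4479 = 0.02230 mol
n(NaOH) used in back-titration = 0.02576 × 0.2598 = 6.692 × 10^-3 mol
n(HCl) left over = 6.692 × 10^-3 mol (1:1 ratio)
n(HCl) consumed by analyte = 0.02230 − 6.692 × 10^-3 = 0.01561 mol
From the 1:2 ratio, n(CaCO3) = 1/2 × 0.01561 = 7.804 × 10^-3 mol
mass of CaCO3 = 7.804 × 10^-3 × 100.09 = 0.7811 g
% CaCO3 = 0.7811 / 1.141 × 100 = 68.46 %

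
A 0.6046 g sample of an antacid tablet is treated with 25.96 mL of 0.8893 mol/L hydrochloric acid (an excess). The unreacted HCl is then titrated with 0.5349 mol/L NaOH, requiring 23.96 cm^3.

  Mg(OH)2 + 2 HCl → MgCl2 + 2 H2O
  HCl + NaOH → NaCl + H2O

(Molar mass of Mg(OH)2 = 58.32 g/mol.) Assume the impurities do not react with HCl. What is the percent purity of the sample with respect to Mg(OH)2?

49.53 %

n(HCl) added = 0.02596 × 0.8893 = 0.02309 mol
n(NaOH) used in back-titration = 0.02396 × 0.5349 = 0.01282 mol
n(HCl) left over = 0.01282 mol (1:1 ratio)
n(HCl) consumed by analyte = 0.02309 − 0.01282 = 0.01027 mol
From the 1:2 ratio, n(Mg(OH)2) = 1/2 × 0.01027 = 5.135 × 10^-3 mol
mass of Mg(OH)2 = 5.135 × 10^-3 × 58.32 = 0.2995 g
% Mg(OH)2 = 0.2995 / 0.6046 × 100 = 49.53 %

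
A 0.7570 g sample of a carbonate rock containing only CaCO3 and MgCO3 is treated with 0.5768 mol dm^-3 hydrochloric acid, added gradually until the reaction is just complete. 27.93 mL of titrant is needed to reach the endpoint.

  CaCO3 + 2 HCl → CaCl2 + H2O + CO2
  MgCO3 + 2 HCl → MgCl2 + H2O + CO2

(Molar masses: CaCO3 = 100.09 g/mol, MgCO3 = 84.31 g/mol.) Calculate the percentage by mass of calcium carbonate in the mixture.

n(HCl) = 0.02793 × 0.5768 = 0.01611 mol
Let x = n(CaCO3), y = n(MgCO3).
Titrant: 2x + 2y = 0.01611;  mass: 100.09x + 84.31y = 0.7570
Solving, x = 4.935 × 10^-3 mol, y = 3.120 × 10^-3 mol
mass of CaCO3 = 4.935 × 10^-3 × 100.09 = 0.4940 g
% CaCO3 = 0.4940 / 0.7570 × 100 = 65.26 %

65.26 %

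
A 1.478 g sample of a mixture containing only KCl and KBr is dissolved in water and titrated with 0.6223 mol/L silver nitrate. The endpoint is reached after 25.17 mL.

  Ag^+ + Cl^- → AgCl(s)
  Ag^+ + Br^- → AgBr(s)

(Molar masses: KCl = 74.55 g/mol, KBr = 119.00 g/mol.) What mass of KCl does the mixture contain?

n(AgNO3) = 0.02517 × 0.6223 = 0.01566 mol
Let x = n(KCl), y = n(KBr).
Titrant: 1x + 1y = 0.01566;  mass: 74.55x + 119.00y = 1.478
Solving, x = 8.682 × 10^-3 mol, y = 6.981 × 10^-3 mol
mass of KCl = 8.682 × 10^-3 × 74.55 = 0.6473 g

0.6473 g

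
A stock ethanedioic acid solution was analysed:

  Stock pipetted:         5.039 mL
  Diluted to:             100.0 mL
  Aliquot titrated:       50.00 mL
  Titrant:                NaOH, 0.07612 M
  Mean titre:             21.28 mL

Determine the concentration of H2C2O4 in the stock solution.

0.3215 M

H2C2O4 + 2 NaOH → Na2C2O4 + 2 H2O
n(NaOH) = 0.02128 × 0.07612 = 1.620 × 10^-3 mol
From the 1:2 ratio, n(H2C2O4) in the aliquot = 1/2 × 1.620 × 10^-3 = 8.099 × 10^-4 mol
[H2C2O4]_dilute = 8.099 × 10^-4 / 0.05000 = 0.01620 mol/L
Dilution factor = 100.0 / 5.039 = 19.85
[H2C2O4]_stock = 0.01620 × 19.85 = 0.3215 mol/L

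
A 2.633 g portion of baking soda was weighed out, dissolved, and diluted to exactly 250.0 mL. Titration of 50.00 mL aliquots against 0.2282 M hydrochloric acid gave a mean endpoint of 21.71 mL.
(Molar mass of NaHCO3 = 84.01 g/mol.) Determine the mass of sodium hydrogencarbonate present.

NaHCO3 + HCl → NaCl + H2O + CO2
n(HCl) per titration = 0.02171 × 0.2282 = 4.954 × 10^-3 mol
n(NaHCO3) in each aliquot = 4.954 × 10^-3 mol (1:1 ratio)
n(NaHCO3) in the whole flask = 4.954 × 10^-3 × 250.0/50.00 = 0.02477 mol
mass of NaHCO3 = 0.02477 × 84.01 = 2.081 g

2.081 g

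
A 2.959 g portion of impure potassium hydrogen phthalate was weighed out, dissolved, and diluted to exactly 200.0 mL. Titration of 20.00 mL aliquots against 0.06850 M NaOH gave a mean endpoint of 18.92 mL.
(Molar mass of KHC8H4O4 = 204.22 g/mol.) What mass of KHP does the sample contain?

KHC8H4O4 + NaOH → KNaC8H4O4 + H2O
n(NaOH) per titration = 0.01892 × 0.06850 = 1.296 × 10^-3 mol
n(KHC8H4O4) in each aliquot = 1.296 × 10^-3 mol (1:1 ratio)
n(KHC8H4O4) in the whole flask = 1.296 × 10^-3 × 200.0/20.00 = 0.01296 mol
mass of KHC8H4O4 = 0.01296 × 204.22 = 2.647 g

2.647 g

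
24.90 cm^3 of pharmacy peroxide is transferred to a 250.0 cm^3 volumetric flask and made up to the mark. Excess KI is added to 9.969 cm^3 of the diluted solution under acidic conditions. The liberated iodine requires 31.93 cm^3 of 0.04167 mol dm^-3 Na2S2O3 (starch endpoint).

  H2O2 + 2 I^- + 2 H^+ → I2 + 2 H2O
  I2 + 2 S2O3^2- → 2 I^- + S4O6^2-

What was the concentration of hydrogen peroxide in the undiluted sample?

n(S2O3^2-) = 0.03193 × 0.04167 = 1.331 × 10^-3 mol
n(I2) = n(S2O3^2-)/2 = 6.653 × 10^-4 mol
n(H2O2) in the aliquot = 6.653 × 10^-4 mol (1:1 ratio)
[H2O2]_dilute = 6.653 × 10^-4 / 0.009969 = 0.06673 mol/L
[H2O2]_original = 0.06673 × 250.0/24.90 = 0.6700 mol/L

0.6700 mol/L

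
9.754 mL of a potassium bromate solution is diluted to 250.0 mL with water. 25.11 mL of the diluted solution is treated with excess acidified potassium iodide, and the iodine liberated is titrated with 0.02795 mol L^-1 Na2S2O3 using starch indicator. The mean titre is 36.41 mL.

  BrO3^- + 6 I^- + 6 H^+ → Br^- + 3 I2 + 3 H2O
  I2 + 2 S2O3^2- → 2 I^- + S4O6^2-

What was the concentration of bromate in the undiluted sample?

0.1731 mol/L

n(S2O3^2-) = 0.03641 × 0.02795 = 1.018 × 10^-3 mol
n(I2) = n(S2O3^2-)/2 = 5.088 × 10^-4 mol
From the 1:3 ratio, n(BrO3^-) in the aliquot = 1/3 × 5.088 × 10^-4 = 1.696 × 10^-4 mol
[BrO3^-]_dilute = 1.696 × 10^-4 / 0.02511 = 0.006755 mol/L
[BrO3^-]_original = 0.006755 × 250.0/9.754 = 0.1731 mol/L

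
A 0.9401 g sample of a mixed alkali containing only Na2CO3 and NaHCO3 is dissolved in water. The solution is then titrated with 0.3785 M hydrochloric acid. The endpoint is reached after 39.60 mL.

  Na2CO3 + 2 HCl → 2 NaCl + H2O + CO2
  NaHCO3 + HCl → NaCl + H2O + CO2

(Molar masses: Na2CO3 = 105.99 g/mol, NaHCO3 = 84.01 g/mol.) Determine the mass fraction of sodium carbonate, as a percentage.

n(HCl) = 0.03960 × 0.3785 = 0.01499 mol
Let x = n(Na2CO3), y = n(NaHCO3).
Titrant: 2x + 1y = 0.01499;  mass: 105.99x + 84.01y = 0.9401
Solving, x = 5.144 × 10^-3 mol, y = 4.700 × 10^-3 mol
mass of Na2CO3 = 5.144 × 10^-3 × 105.99 = 0.5452 g
% Na2CO3 = 0.5452 / 0.9401 × 100 = 58.00 %

58.00 %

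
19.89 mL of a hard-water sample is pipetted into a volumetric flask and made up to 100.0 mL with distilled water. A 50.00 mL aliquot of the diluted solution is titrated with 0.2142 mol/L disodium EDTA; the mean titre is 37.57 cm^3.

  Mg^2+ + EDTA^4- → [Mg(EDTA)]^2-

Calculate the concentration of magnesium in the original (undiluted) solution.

n(EDTA) = 0.03757 × 0.2142 = 8.047 × 10^-3 mol
n(Mg2+) in the aliquot = 8.047 × 10^-3 mol (1:1 ratio)
[Mg2+]_dilute = 8.047 × 10^-3 / 0.05000 = 0.1609 mol/L
Dilution factor = 100.0 / 19.89 = 5.028
[Mg2+]_stock = 0.1609 × 5.028 = 0.8092 mol/L

0.8092 mol/L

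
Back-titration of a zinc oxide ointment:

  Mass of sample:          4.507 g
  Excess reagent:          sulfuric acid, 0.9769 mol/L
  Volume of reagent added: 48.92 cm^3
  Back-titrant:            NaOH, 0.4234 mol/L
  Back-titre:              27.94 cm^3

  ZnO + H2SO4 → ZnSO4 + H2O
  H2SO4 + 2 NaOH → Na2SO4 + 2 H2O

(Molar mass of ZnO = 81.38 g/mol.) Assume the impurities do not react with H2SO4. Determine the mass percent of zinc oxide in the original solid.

75.61 %

n(H2SO4) added = 0.04892 × 0.9769 = 0.04779 mol
n(NaOH) used in back-titration = 0.02794 × 0.4234 = 0.01183 mol
From the 1:2 ratio, n(H2SO4) left over = 1/2 × 0.01183 = 5.915 × 10^-3 mol
n(H2SO4) consumed by analyte = 0.04779 − 5.915 × 10^-3 = 0.04188 mol
n(ZnO) = 0.04188 mol (1:1 ratio)
mass of ZnO = 0.04188 × 81.38 = 3.408 g
% ZnO = 3.408 / 4.507 × 100 = 75.61 %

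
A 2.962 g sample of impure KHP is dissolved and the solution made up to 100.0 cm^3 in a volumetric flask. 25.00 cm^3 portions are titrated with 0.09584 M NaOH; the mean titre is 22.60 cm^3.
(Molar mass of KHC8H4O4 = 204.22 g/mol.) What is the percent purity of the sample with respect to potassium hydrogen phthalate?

59.73 %

KHC8H4O4 + NaOH → KNaC8H4O4 + H2O
n(NaOH) per titration = 0.02260 × 0.09584 = 2.166 × 10^-3 mol
n(KHC8H4O4) in each aliquot = 2.166 × 10^-3 mol (1:1 ratio)
n(KHC8H4O4) in the whole flask = 2.166 × 10^-3 × 100.0/25.00 = 8.664 × 10^-3 mol
mass of KHC8H4O4 = 8.664 × 10^-3 × 204.22 = 1.769 g
% KHC8H4O4 = 1.769 / 2.962 × 100 = 59.73 %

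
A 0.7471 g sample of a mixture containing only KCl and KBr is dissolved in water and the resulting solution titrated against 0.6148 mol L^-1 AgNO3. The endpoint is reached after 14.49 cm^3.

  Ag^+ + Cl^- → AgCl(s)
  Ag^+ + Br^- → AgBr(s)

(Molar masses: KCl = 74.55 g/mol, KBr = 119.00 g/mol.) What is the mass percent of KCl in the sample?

n(AgNO3) = 0.01449 × 0.6148 = 8.908 × 10^-3 mol
Let x = n(KCl), y = n(KBr).
Titrant: 1x + 1y = 8.908 × 10^-3;  mass: 74.55x + 119.00y = 0.7471
Solving, x = 7.042 × 10^-3 mol, y = 1.867 × 10^-3 mol
mass of KCl = 7.042 × 10^-3 × 74.55 = 0.5250 g
% KCl = 0.5250 / 0.7471 × 100 = 70.27 %

70.27 %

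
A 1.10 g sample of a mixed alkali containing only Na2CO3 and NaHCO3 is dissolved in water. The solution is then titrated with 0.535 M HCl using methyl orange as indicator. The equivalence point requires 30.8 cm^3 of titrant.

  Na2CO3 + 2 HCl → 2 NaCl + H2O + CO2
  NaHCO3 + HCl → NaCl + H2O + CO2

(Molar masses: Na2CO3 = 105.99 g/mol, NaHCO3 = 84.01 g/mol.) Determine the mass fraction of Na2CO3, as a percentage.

44.2 %

n(HCl) = 0.0308 × 0.535 = 0.0165 mol
Let x = n(Na2CO3), y = n(NaHCO3).
Titrant: 2x + 1y = 0.0165;  mass: 105.99x + 84.01y = 1.10
Solving, x = 4.58 × 10^-3 mol, y = 7.31 × 10^-3 mol
mass of Na2CO3 = 4.58 × 10^-3 × 105.99 = 0.486 g
% Na2CO3 = 0.486 / 1.10 × 100 = 44.2 %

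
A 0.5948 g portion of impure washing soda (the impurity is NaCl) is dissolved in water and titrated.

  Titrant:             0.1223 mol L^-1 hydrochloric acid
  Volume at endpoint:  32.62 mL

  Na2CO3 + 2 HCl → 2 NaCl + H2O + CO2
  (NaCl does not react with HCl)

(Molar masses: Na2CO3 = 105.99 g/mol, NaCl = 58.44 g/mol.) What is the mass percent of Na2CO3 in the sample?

35.54 %

n(HCl) = 0.03262 × 0.1223 = 3.989 × 10^-3 mol
Let x = n(Na2CO3), y = n(NaCl).
Titrant: 2x = 3.989 × 10^-3;  mass: 105.99x + 58.44y = 0.5948
Solving, x = 1.995 × 10^-3 mol, y = 6.560 × 10^-3 mol
mass of Na2CO3 = 1.995 × 10^-3 × 105.99 = 0.2114 g
% Na2CO3 = 0.2114 / 0.5948 × 100 = 35.54 %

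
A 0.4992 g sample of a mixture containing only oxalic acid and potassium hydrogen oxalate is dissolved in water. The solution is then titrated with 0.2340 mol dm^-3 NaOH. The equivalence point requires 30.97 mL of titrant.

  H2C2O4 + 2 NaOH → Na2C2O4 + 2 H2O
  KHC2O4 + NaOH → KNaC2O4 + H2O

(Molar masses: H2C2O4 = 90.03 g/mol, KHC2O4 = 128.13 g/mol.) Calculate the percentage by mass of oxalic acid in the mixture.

n(NaOH) = 0.03097 × 0.2340 = 7.247 × 10^-3 mol
Let x = n(H2C2O4), y = n(KHC2O4).
Titrant: 2x + 1y = 7.247 × 10^-3;  mass: 90.03x + 128.13y = 0.4992
Solving, x = 2.583 × 10^-3 mol, y = 2.081 × 10^-3 mol
mass of H2C2O4 = 2.583 × 10^-3 × 90.03 = 0.2325 g
% H2C2O4 = 0.2325 / 0.4992 × 100 = 46.58 %

46.58 %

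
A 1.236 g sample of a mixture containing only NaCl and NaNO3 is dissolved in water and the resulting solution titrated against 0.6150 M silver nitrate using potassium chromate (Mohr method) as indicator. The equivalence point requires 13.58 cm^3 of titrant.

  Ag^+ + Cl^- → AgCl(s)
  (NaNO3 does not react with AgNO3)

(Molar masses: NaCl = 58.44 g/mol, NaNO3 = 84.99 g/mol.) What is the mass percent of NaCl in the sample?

n(AgNO3) = 0.01358 × 0.6150 = 8.352 × 10^-3 mol
Let x = n(NaCl), y = n(NaNO3).
Titrant: 1x = 8.352 × 10^-3;  mass: 58.44x + 84.99y = 1.236
Solving, x = 8.352 × 10^-3 mol, y = 8.800 × 10^-3 mol
mass of NaCl = 8.352 × 10^-3 × 58.44 = 0.4881 g
% NaCl = 0.4881 / 1.236 × 100 = 39.49 %

39.49 %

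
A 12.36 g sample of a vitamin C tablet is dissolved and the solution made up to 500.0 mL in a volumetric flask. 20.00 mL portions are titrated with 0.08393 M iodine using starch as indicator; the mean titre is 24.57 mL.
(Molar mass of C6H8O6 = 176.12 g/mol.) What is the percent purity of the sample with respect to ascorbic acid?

C6H8O6 + I2 → C6H6O6 + 2 HI
n(I2) per titration = 0.02457 × 0.08393 = 2.062 × 10^-3 mol
n(C6H8O6) in each aliquot = 2.062 × 10^-3 mol (1:1 ratio)
n(C6H8O6) in the whole flask = 2.062 × 10^-3 × 500.0/20.00 = 0.05155 mol
mass of C6H8O6 = 0.05155 × 176.12 = 9.080 g
% C6H8O6 = 9.080 / 12.36 × 100 = 73.46 %

73.46 %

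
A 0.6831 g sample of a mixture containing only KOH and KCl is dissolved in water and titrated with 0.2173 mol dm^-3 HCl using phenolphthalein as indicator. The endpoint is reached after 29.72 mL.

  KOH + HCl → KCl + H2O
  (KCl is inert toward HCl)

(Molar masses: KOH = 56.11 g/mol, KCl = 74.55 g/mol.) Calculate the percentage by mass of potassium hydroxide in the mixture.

53.05 %

n(HCl) = 0.02972 × 0.2173 = 6.458 × 10^-3 mol
Let x = n(KOH), y = n(KCl).
Titrant: 1x = 6.458 × 10^-3;  mass: 56.11x + 74.55y = 0.6831
Solving, x = 6.458 × 10^-3 mol, y = 4.302 × 10^-3 mol
mass of KOH = 6.458 × 10^-3 × 56.11 = 0.3624 g
% KOH = 0.3624 / 0.6831 × 100 = 53.05 %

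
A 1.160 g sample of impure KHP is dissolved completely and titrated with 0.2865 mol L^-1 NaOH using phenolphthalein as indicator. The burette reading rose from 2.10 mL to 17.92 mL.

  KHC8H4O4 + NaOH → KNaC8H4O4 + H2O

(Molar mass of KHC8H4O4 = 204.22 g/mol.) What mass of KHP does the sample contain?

0.9256 g

n(NaOH) = 0.01582 L × 0.2865 mol/L = 4.532 × 10^-3 mol
n(KHC8H4O4) = 4.532 × 10^-3 mol (1:1 ratio)
mass of KHC8H4O4 = 4.532 × 10^-3 × 204.22 g/mol = 0.9256 g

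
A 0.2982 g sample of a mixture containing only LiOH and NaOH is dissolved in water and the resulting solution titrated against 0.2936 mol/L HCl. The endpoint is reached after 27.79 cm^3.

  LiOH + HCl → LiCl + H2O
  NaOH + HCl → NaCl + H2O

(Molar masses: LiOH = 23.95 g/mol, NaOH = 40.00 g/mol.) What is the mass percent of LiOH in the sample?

14.09 %

n(HCl) = 0.02779 × 0.2936 = 8.159 × 10^-3 mol
Let x = n(LiOH), y = n(NaOH).
Titrant: 1x + 1y = 8.159 × 10^-3;  mass: 23.95x + 40.00y = 0.2982
Solving, x = 1.755 × 10^-3 mol, y = 6.404 × 10^-3 mol
mass of LiOH = 1.755 × 10^-3 × 23.95 = 0.04203 g
% LiOH = 0.04203 / 0.2982 × 100 = 14.09 %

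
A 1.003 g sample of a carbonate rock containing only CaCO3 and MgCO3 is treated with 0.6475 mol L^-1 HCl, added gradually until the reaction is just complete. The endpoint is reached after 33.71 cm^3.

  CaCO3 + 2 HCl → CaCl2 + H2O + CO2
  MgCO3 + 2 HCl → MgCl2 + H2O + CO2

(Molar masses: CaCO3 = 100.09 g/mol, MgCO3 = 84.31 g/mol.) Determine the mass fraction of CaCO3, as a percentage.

52.41 %

n(HCl) = 0.03371 × 0.6475 = 0.02183 mol
Let x = n(CaCO3), y = n(MgCO3).
Titrant: 2x + 2y = 0.02183;  mass: 100.09x + 84.31y = 1.003
Solving, x = 5.252 × 10^-3 mol, y = 5.662 × 10^-3 mol
mass of CaCO3 = 5.252 × 10^-3 × 100.09 = 0.5257 g
% CaCO3 = 0.5257 / 1.003 × 100 = 52.41 %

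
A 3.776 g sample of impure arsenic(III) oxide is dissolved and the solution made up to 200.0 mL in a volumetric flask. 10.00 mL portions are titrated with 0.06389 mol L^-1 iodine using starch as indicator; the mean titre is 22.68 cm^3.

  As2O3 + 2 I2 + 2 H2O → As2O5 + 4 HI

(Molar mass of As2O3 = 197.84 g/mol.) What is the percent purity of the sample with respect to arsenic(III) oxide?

75.92 %

n(I2) per titration = 0.02268 × 0.06389 = 1.449 × 10^-3 mol
From the 1:2 ratio, n(As2O3) in each aliquot = 1/2 × 1.449 × 10^-3 = 7.245 × 10^-4 mol
n(As2O3) in the whole flask = 7.245 × 10^-4 × 200.0/10.00 = 0.01449 mol
mass of As2O3 = 0.01449 × 197.84 = 2.867 g
% As2O3 = 2.867 / 3.776 × 100 = 75.92 %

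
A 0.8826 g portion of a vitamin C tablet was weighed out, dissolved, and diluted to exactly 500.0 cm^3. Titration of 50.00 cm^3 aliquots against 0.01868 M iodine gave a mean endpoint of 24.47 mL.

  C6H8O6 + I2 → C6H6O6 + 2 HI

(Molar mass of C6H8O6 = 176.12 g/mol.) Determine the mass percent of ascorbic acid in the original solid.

91.21 %

n(I2) per titration = 0.02447 × 0.01868 = 4.571 × 10^-4 mol
n(C6H8O6) in each aliquot = 4.571 × 10^-4 mol (1:1 ratio)
n(C6H8O6) in the whole flask = 4.571 × 10^-4 × 500.0/50.00 = 4.571 × 10^-3 mol
mass of C6H8O6 = 4.571 × 10^-3 × 176.12 = 0.8050 g
% C6H8O6 = 0.8050 / 0.8826 × 100 = 91.21 %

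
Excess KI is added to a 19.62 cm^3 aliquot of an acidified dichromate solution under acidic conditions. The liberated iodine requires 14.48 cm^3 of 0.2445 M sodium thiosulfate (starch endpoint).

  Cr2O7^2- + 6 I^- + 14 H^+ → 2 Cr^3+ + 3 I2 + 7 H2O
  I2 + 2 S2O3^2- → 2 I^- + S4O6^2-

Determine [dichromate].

0.03007 M

n(S2O3^2-) = 0.01448 × 0.2445 = 3.540 × 10^-3 mol
n(I2) = n(S2O3^2-)/2 = 1.770 × 10^-3 mol
From the 1:3 ratio, n(Cr2O7^2-) in the aliquot = 1/3 × 1.770 × 10^-3 = 5.901 × 10^-4 mol
[Cr2O7^2-] = 5.901 × 10^-4 / 0.01962 = 0.03007 mol/L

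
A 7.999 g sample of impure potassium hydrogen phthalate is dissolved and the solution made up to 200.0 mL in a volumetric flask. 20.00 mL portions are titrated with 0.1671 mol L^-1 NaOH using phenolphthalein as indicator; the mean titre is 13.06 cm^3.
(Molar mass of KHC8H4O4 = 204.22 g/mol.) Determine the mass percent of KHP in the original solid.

55.72 %

KHC8H4O4 + NaOH → KNaC8H4O4 + H2O
n(NaOH) per titration = 0.01306 × 0.1671 = 2.182 × 10^-3 mol
n(KHC8H4O4) in each aliquot = 2.182 × 10^-3 mol (1:1 ratio)
n(KHC8H4O4) in the whole flask = 2.182 × 10^-3 × 200.0/20.00 = 0.02182 mol
mass of KHC8H4O4 = 0.02182 × 204.22 = 4.457 g
% KHC8H4O4 = 4.457 / 7.999 × 100 = 55.72 %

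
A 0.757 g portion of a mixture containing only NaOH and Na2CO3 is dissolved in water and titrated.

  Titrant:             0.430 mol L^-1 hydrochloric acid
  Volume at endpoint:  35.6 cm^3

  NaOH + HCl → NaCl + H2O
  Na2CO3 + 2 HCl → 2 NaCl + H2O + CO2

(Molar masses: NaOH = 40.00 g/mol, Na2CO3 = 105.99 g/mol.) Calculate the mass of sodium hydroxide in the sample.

n(HCl) = 0.0356 × 0.430 = 0.0153 mol
Let x = n(NaOH), y = n(Na2CO3).
Titrant: 1x + 2y = 0.0153;  mass: 40.00x + 105.99y = 0.757
Solving, x = 4.17 × 10^-3 mol, y = 5.57 × 10^-3 mol
mass of NaOH = 4.17 × 10^-3 × 40.00 = 0.167 g

0.167 g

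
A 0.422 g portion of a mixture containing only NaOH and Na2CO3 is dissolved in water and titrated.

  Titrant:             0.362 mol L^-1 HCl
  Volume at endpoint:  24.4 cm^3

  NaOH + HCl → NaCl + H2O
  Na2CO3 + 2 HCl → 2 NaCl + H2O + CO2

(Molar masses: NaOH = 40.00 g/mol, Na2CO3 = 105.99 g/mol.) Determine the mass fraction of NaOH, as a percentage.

33.6 %

n(HCl) = 0.0244 × 0.362 = 8.83 × 10^-3 mol
Let x = n(NaOH), y = n(Na2CO3).
Titrant: 1x + 2y = 8.83 × 10^-3;  mass: 40.00x + 105.99y = 0.422
Solving, x = 3.55 × 10^-3 mol, y = 2.64 × 10^-3 mol
mass of NaOH = 3.55 × 10^-3 × 40.00 = 0.142 g
% NaOH = 0.142 / 0.422 × 100 = 33.6 %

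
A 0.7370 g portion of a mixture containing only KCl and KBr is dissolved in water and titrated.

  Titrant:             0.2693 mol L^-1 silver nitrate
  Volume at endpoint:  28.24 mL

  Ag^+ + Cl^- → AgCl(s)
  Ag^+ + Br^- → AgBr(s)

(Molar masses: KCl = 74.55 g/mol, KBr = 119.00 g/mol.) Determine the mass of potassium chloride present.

n(AgNO3) = 0.02824 × 0.2693 = 7.605 × 10^-3 mol
Let x = n(KCl), y = n(KBr).
Titrant: 1x + 1y = 7.605 × 10^-3;  mass: 74.55x + 119.00y = 0.7370
Solving, x = 3.780 × 10^-3 mol, y = 3.826 × 10^-3 mol
mass of KCl = 3.780 × 10^-3 × 74.55 = 0.2818 g

0.2818 g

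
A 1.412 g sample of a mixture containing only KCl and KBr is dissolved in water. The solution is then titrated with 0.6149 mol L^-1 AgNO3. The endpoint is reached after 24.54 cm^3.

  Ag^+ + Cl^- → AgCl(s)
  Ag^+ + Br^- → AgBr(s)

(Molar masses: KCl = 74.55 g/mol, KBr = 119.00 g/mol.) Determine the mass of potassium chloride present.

n(AgNO3) = 0.02454 × 0.6149 = 0.01509 mol
Let x = n(KCl), y = n(KBr).
Titrant: 1x + 1y = 0.01509;  mass: 74.55x + 119.00y = 1.412
Solving, x = 8.631 × 10^-3 mol, y = 6.458 × 10^-3 mol
mass of KCl = 8.631 × 10^-3 × 74.55 = 0.6435 g

0.6435 g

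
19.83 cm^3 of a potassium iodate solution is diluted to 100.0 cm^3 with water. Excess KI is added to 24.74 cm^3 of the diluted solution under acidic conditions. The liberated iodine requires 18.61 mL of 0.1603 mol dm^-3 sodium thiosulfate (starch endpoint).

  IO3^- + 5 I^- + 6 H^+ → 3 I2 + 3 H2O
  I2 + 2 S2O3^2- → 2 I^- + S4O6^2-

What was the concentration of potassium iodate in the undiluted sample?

n(S2O3^2-) = 0.01861 × 0.1603 = 2.983 × 10^-3 mol
n(I2) = n(S2O3^2-)/2 = 1.492 × 10^-3 mol
From the 1:3 ratio, n(IO3^-) in the aliquot = 1/3 × 1.492 × 10^-3 = 4.972 × 10^-4 mol
[IO3^-]_dilute = 4.972 × 10^-4 / 0.02474 = 0.02010 mol/L
[IO3^-]_original = 0.02010 × 100.0/19.83 = 0.1013 mol/L

0.1013 mol/L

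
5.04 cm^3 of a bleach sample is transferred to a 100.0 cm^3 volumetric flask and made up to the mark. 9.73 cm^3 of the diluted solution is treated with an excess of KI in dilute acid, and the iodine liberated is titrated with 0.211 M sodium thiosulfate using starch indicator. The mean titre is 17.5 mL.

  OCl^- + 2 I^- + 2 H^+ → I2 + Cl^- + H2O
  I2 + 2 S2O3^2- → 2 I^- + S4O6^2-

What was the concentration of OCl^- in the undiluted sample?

n(S2O3^2-) = 0.0175 × 0.211 = 3.69 × 10^-3 mol
n(I2) = n(S2O3^2-)/2 = 1.85 × 10^-3 mol
n(OCl^-) in the aliquot = 1.85 × 10^-3 mol (1:1 ratio)
[OCl^-]_dilute = 1.85 × 10^-3 / 0.00973 = 0.190 mol/L
[OCl^-]_original = 0.190 × 100.0/5.04 = 3.76 mol/L

3.76 M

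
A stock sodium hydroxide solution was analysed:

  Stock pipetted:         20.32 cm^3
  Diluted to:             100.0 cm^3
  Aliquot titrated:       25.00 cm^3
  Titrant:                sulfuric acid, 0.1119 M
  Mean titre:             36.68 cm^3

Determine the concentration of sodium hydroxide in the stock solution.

2 NaOH + H2SO4 → Na2SO4 + 2 H2O
n(H2SO4) = 0.03668 × 0.1119 = 4.104 × 10^-3 mol
From the 2:1 ratio, n(NaOH) in the aliquot = 2/1 × 4.104 × 10^-3 = 8.209 × 10^-3 mol
[NaOH]_dilute = 8.209 × 10^-3 / 0.02500 = 0.3284 mol/L
Dilution factor = 100.0 / 20.32 = 4.921
[NaOH]_stock = 0.3284 × 4.921 = 1.616 mol/L

1.616 M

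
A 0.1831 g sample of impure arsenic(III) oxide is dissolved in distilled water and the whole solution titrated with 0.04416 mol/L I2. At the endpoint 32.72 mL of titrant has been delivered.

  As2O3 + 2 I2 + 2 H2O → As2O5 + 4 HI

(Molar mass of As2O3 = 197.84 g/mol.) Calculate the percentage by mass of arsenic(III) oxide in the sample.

n(I2) = 0.03272 L × 0.04416 mol/L = 1.445 × 10^-3 mol
From the 1:2 ratio, n(As2O3) = 1/2 × 1.445 × 10^-3 = 7.225 × 10^-4 mol
mass of As2O3 = 7.225 × 10^-4 × 197.84 g/mol = 0.1429 g
% As2O3 = 0.1429 / 0.1831 × 100 = 78.06 %

78.06 %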